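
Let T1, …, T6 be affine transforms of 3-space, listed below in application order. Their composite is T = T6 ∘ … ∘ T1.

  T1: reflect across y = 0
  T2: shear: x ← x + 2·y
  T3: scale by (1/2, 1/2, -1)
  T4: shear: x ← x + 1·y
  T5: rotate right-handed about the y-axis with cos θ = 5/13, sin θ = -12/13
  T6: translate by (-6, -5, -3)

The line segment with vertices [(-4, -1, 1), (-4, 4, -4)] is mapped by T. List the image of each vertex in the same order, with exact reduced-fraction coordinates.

image vertices: (-137/26, -9/2, -50/13), (-166/13, -7, -115/13)

T1 reflect across y = 0: (-4, -1, 1) → (-4, 1, 1); (-4, 4, -4) → (-4, -4, -4)
T2 shear: x ← x + 2·y: (-4, 1, 1) → (-2, 1, 1); (-4, -4, -4) → (-12, -4, -4)
T3 scale by (1/2, 1/2, -1): (-2, 1, 1) → (-1, 1/2, -1); (-12, -4, -4) → (-6, -2, 4)
T4 shear: x ← x + 1·y: (-1, 1/2, -1) → (-1/2, 1/2, -1); (-6, -2, 4) → (-8, -2, 4)
T5 rotate right-handed about the y-axis with cos θ = 5/13, sin θ = -12/13: (-1/2, 1/2, -1) → (19/26, 1/2, -11/13); (-8, -2, 4) → (-88/13, -2, -76/13)
T6 translate by (-6, -5, -3): (19/26, 1/2, -11/13) → (-137/26, -9/2, -50/13); (-88/13, -2, -76/13) → (-166/13, -7, -115/13)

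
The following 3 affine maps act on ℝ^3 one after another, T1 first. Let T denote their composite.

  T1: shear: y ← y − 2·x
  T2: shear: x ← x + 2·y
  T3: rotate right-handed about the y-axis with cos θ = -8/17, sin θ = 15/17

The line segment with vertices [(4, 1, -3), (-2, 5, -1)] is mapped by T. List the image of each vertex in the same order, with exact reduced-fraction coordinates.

T1 shear: y ← y − 2·x: (4, 1, -3) → (4, -7, -3); (-2, 5, -1) → (-2, 9, -1)
T2 shear: x ← x + 2·y: (4, -7, -3) → (-10, -7, -3); (-2, 9, -1) → (16, 9, -1)
T3 rotate right-handed about the y-axis with cos θ = -8/17, sin θ = 15/17: (-10, -7, -3) → (35/17, -7, 174/17); (16, 9, -1) → (-143/17, 9, -232/17)

image vertices: (35/17, -7, 174/17), (-143/17, 9, -232/17)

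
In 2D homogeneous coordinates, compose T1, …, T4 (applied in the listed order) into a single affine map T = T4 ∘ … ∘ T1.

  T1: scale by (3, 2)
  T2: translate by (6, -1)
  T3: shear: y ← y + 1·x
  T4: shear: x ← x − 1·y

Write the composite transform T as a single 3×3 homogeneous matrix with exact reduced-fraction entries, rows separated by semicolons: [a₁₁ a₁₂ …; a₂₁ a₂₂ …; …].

T1 = [3 0 0; 0 2 0; 0 0 1]
T2·T1 = [3 0 6; 0 2 -1; 0 0 1]
T3·…·T1 = [3 0 6; 3 2 5; 0 0 1]
T4·…·T1 = [0 -2 1; 3 2 5; 0 0 1]

T = [0 -2 1; 3 2 5; 0 0 1]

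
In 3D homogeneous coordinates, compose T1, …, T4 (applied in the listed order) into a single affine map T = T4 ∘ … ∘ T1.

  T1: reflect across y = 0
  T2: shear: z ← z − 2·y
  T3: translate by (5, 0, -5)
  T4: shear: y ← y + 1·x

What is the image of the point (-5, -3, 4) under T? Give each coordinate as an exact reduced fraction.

T(p) = (0, 3, -7)

T1 reflect across y = 0: (-5, -3, 4) → (-5, 3, 4)
T2 shear: z ← z − 2·y: (-5, 3, 4) → (-5, 3, -2)
T3 translate by (5, 0, -5): (-5, 3, -2) → (0, 3, -7)
T4 shear: y ← y + 1·x: (0, 3, -7) → (0, 3, -7)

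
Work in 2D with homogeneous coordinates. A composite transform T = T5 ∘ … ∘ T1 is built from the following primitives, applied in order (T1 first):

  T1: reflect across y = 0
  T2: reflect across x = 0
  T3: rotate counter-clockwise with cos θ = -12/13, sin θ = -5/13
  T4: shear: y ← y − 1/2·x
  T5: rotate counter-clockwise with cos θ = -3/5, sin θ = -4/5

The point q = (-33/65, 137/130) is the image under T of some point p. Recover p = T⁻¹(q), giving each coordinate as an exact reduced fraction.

p = (-1, -1)

T1 = [1 0 0; 0 -1 0; 0 0 1]
T2·T1 = [-1 0 0; 0 -1 0; 0 0 1]
T3·…·T1 = [12/13 -5/13 0; 5/13 12/13 0; 0 0 1]
T4·…·T1 = [12/13 -5/13 0; -1/13 29/26 0; 0 0 1]
T5·…·T1 = [-8/13 73/65 0; -9/13 -47/130 0; 0 0 1]
det M = 1; M⁻¹ = [-47/130 -73/65 0; 9/13 -8/13 0; 0 0 1]
M⁻¹ · (-33/65, 137/130)ᵀ = (-1, -1)ᵀ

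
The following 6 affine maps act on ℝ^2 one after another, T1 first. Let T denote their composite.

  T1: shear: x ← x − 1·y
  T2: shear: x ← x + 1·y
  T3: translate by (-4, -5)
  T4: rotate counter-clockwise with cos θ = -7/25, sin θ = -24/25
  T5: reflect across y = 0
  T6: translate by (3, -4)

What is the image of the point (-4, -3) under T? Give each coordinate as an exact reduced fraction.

T1 shear: x ← x − 1·y: (-4, -3) → (-1, -3)
T2 shear: x ← x + 1·y: (-1, -3) → (-4, -3)
T3 translate by (-4, -5): (-4, -3) → (-8, -8)
T4 rotate counter-clockwise with cos θ = -7/25, sin θ = -24/25: (-8, -8) → (-136/25, 248/25)
T5 reflect across y = 0: (-136/25, 248/25) → (-136/25, -248/25)
T6 translate by (3, -4): (-136/25, -248/25) → (-61/25, -348/25)

T(p) = (-61/25, -348/25)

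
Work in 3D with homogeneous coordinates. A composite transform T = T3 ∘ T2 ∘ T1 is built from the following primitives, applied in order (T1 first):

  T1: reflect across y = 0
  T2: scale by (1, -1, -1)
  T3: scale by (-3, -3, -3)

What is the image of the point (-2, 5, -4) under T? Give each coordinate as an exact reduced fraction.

T1 reflect across y = 0: (-2, 5, -4) → (-2, -5, -4)
T2 scale by (1, -1, -1): (-2, -5, -4) → (-2, 5, 4)
T3 scale by (-3, -3, -3): (-2, 5, 4) → (6, -15, -12)

T(p) = (6, -15, -12)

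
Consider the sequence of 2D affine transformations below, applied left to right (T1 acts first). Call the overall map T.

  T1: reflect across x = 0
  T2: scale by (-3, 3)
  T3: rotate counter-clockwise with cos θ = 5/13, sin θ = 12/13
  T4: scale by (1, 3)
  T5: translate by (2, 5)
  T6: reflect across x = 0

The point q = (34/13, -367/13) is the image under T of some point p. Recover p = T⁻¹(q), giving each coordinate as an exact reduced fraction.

p = (-4, 0)

T1 = [-1 0 0; 0 1 0; 0 0 1]
T2·T1 = [3 0 0; 0 3 0; 0 0 1]
T3·…·T1 = [15/13 -36/13 0; 36/13 15/13 0; 0 0 1]
T4·…·T1 = [15/13 -36/13 0; 108/13 45/13 0; 0 0 1]
T5·…·T1 = [15/13 -36/13 2; 108/13 45/13 5; 0 0 1]
T6·…·T1 = [-15/13 36/13 -2; 108/13 45/13 5; 0 0 1]
det M = -27; M⁻¹ = [-5/39 4/39 -10/13; 4/13 5/117 47/117; 0 0 1]
M⁻¹ · (34/13, -367/13)ᵀ = (-4, 0)ᵀ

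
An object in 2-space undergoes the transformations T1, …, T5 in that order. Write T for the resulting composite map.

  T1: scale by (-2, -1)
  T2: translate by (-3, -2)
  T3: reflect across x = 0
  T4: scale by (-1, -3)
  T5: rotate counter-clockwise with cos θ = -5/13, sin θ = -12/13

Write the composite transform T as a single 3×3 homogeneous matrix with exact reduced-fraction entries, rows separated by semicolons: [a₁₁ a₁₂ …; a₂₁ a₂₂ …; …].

T = [10/13 36/13 87/13; 24/13 -15/13 6/13; 0 0 1]

T1 = [-2 0 0; 0 -1 0; 0 0 1]
T2·T1 = [-2 0 -3; 0 -1 -2; 0 0 1]
T3·…·T1 = [2 0 3; 0 -1 -2; 0 0 1]
T4·…·T1 = [-2 0 -3; 0 3 6; 0 0 1]
T5·…·T1 = [10/13 36/13 87/13; 24/13 -15/13 6/13; 0 0 1]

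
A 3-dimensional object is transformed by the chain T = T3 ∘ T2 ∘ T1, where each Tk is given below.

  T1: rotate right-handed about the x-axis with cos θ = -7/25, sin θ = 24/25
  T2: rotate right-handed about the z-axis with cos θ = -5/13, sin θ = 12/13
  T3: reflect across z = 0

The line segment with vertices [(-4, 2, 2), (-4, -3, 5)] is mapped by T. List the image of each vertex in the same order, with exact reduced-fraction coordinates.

image vertices: (1244/325, -178/65, -34/25), (1688/325, -141/65, 107/25)

T1 rotate right-handed about the x-axis with cos θ = -7/25, sin θ = 24/25: (-4, 2, 2) → (-4, -62/25, 34/25); (-4, -3, 5) → (-4, -99/25, -107/25)
T2 rotate right-handed about the z-axis with cos θ = -5/13, sin θ = 12/13: (-4, -62/25, 34/25) → (1244/325, -178/65, 34/25); (-4, -99/25, -107/25) → (1688/325, -141/65, -107/25)
T3 reflect across z = 0: (1244/325, -178/65, 34/25) → (1244/325, -178/65, -34/25); (1688/325, -141/65, -107/25) → (1688/325, -141/65, 107/25)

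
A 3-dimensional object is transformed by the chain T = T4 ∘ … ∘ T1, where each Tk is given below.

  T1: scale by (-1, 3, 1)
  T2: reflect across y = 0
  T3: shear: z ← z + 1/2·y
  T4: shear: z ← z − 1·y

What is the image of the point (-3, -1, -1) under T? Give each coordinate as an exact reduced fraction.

T(p) = (3, 3, -5/2)

T1 scale by (-1, 3, 1): (-3, -1, -1) → (3, -3, -1)
T2 reflect across y = 0: (3, -3, -1) → (3, 3, -1)
T3 shear: z ← z + 1/2·y: (3, 3, -1) → (3, 3, 1/2)
T4 shear: z ← z − 1·y: (3, 3, 1/2) → (3, 3, -5/2)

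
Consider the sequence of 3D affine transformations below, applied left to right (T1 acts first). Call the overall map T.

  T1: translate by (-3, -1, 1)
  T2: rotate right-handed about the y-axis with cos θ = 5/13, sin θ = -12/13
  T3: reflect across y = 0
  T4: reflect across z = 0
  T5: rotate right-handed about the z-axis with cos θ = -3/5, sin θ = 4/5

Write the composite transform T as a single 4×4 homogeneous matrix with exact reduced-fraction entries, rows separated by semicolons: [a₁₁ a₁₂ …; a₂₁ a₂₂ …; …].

T1 = [1 0 0 -3; 0 1 0 -1; 0 0 1 1; 0 0 0 1]
T2·T1 = [5/13 0 -12/13 -27/13; 0 1 0 -1; 12/13 0 5/13 -31/13; 0 0 0 1]
T3·…·T1 = [5/13 0 -12/13 -27/13; 0 -1 0 1; 12/13 0 5/13 -31/13; 0 0 0 1]
T4·…·T1 = [5/13 0 -12/13 -27/13; 0 -1 0 1; -12/13 0 -5/13 31/13; 0 0 0 1]
T5·…·T1 = [-3/13 4/5 36/65 29/65; 4/13 3/5 -48/65 -147/65; -12/13 0 -5/13 31/13; 0 0 0 1]

T = [-3/13 4/5 36/65 29/65; 4/13 3/5 -48/65 -147/65; -12/13 0 -5/13 31/13; 0 0 0 1]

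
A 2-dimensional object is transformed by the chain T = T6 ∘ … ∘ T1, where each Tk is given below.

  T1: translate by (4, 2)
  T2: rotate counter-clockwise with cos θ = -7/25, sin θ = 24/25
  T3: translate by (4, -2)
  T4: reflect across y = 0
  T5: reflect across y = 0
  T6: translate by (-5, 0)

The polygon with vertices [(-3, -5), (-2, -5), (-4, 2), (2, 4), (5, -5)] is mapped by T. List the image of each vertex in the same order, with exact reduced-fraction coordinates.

T1 translate by (4, 2): (-3, -5) → (1, -3); (-2, -5) → (2, -3); (-4, 2) → (0, 4); (2, 4) → (6, 6); (5, -5) → (9, -3)
T2 rotate counter-clockwise with cos θ = -7/25, sin θ = 24/25: (1, -3) → (13/5, 9/5); (2, -3) → (58/25, 69/25); (0, 4) → (-96/25, -28/25); (6, 6) → (-186/25, 102/25); (9, -3) → (9/25, 237/25)
T3 translate by (4, -2): (13/5, 9/5) → (33/5, -1/5); (58/25, 69/25) → (158/25, 19/25); (-96/25, -28/25) → (4/25, -78/25); (-186/25, 102/25) → (-86/25, 52/25); (9/25, 237/25) → (109/25, 187/25)
T4 reflect across y = 0: (33/5, -1/5) → (33/5, 1/5); (158/25, 19/25) → (158/25, -19/25); (4/25, -78/25) → (4/25, 78/25); (-86/25, 52/25) → (-86/25, -52/25); (109/25, 187/25) → (109/25, -187/25)
T5 reflect across y = 0: (33/5, 1/5) → (33/5, -1/5); (158/25, -19/25) → (158/25, 19/25); (4/25, 78/25) → (4/25, -78/25); (-86/25, -52/25) → (-86/25, 52/25); (109/25, -187/25) → (109/25, 187/25)
T6 translate by (-5, 0): (33/5, -1/5) → (8/5, -1/5); (158/25, 19/25) → (33/25, 19/25); (4/25, -78/25) → (-121/25, -78/25); (-86/25, 52/25) → (-211/25, 52/25); (109/25, 187/25) → (-16/25, 187/25)

image vertices: (8/5, -1/5), (33/25, 19/25), (-121/25, -78/25), (-211/25, 52/25), (-16/25, 187/25)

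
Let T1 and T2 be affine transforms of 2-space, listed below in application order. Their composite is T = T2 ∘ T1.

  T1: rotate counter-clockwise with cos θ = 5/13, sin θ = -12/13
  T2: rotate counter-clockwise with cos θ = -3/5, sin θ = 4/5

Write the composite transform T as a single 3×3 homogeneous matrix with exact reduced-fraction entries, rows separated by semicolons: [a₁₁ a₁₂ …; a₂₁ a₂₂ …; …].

T1 = [5/13 12/13 0; -12/13 5/13 0; 0 0 1]
T2·T1 = [33/65 -56/65 0; 56/65 33/65 0; 0 0 1]

T = [33/65 -56/65 0; 56/65 33/65 0; 0 0 1]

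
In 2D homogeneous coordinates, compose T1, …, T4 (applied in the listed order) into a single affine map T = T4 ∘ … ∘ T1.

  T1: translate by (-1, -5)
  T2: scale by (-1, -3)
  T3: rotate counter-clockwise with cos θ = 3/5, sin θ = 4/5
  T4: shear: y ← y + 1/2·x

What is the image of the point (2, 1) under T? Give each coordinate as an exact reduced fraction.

T1 translate by (-1, -5): (2, 1) → (1, -4)
T2 scale by (-1, -3): (1, -4) → (-1, 12)
T3 rotate counter-clockwise with cos θ = 3/5, sin θ = 4/5: (-1, 12) → (-51/5, 32/5)
T4 shear: y ← y + 1/2·x: (-51/5, 32/5) → (-51/5, 13/10)

T(p) = (-51/5, 13/10)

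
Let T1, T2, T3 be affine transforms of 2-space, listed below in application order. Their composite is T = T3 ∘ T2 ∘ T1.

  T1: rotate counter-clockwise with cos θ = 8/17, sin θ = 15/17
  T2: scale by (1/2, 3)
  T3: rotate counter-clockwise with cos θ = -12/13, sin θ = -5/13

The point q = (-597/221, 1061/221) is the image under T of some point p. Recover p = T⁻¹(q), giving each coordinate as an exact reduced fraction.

p = (-1, -2)

T1 = [8/17 -15/17 0; 15/17 8/17 0; 0 0 1]
T2·T1 = [4/17 -15/34 0; 45/17 24/17 0; 0 0 1]
T3·…·T1 = [177/221 210/221 0; -560/221 -501/442 0; 0 0 1]
det M = 3/2; M⁻¹ = [-167/221 -140/221 0; 1120/663 118/221 0; 0 0 1]
M⁻¹ · (-597/221, 1061/221)ᵀ = (-1, -2)ᵀ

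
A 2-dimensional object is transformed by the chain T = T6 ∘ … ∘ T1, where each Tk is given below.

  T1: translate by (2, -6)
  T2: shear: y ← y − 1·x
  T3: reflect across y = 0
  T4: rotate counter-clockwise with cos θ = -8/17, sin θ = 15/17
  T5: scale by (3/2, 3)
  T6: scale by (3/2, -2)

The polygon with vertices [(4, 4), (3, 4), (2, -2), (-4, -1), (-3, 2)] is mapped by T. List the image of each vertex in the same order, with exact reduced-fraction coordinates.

image vertices: (-378/17, -156/17), (-1305/68, -114/17), (-477/17, 216/17), (-531/68, 420/17), (-333/68, 234/17)

T1 translate by (2, -6): (4, 4) → (6, -2); (3, 4) → (5, -2); (2, -2) → (4, -8); (-4, -1) → (-2, -7); (-3, 2) → (-1, -4)
T2 shear: y ← y − 1·x: (6, -2) → (6, -8); (5, -2) → (5, -7); (4, -8) → (4, -12); (-2, -7) → (-2, -5); (-1, -4) → (-1, -3)
T3 reflect across y = 0: (6, -8) → (6, 8); (5, -7) → (5, 7); (4, -12) → (4, 12); (-2, -5) → (-2, 5); (-1, -3) → (-1, 3)
T4 rotate counter-clockwise with cos θ = -8/17, sin θ = 15/17: (6, 8) → (-168/17, 26/17); (5, 7) → (-145/17, 19/17); (4, 12) → (-212/17, -36/17); (-2, 5) → (-59/17, -70/17); (-1, 3) → (-37/17, -39/17)
T5 scale by (3/2, 3): (-168/17, 26/17) → (-252/17, 78/17); (-145/17, 19/17) → (-435/34, 57/17); (-212/17, -36/17) → (-318/17, -108/17); (-59/17, -70/17) → (-177/34, -210/17); (-37/17, -39/17) → (-111/34, -117/17)
T6 scale by (3/2, -2): (-252/17, 78/17) → (-378/17, -156/17); (-435/34, 57/17) → (-1305/68, -114/17); (-318/17, -108/17) → (-477/17, 216/17); (-177/34, -210/17) → (-531/68, 420/17); (-111/34, -117/17) → (-333/68, 234/17)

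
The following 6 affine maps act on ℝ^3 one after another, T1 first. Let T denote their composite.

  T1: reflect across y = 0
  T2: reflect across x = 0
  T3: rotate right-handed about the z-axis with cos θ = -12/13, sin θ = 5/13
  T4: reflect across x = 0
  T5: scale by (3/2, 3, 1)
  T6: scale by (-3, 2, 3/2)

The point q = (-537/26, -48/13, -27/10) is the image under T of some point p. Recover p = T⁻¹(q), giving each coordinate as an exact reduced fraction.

p = (-4, -7/3, -9/5)

T1 = [1 0 0 0; 0 -1 0 0; 0 0 1 0; 0 0 0 1]
T2·T1 = [-1 0 0 0; 0 -1 0 0; 0 0 1 0; 0 0 0 1]
T3·…·T1 = [12/13 5/13 0 0; -5/13 12/13 0 0; 0 0 1 0; 0 0 0 1]
T4·…·T1 = [-12/13 -5/13 0 0; -5/13 12/13 0 0; 0 0 1 0; 0 0 0 1]
T5·…·T1 = [-18/13 -15/26 0 0; -15/13 36/13 0 0; 0 0 1 0; 0 0 0 1]
T6·…·T1 = [54/13 45/26 0 0; -30/13 72/13 0 0; 0 0 3/2 0; 0 0 0 1]
det M = 81/2; M⁻¹ = [8/39 -5/78 0 0; 10/117 2/13 0 0; 0 0 2/3 0; 0 0 0 1]
M⁻¹ · (-537/26, -48/13, -27/10)ᵀ = (-4, -7/3, -9/5)ᵀ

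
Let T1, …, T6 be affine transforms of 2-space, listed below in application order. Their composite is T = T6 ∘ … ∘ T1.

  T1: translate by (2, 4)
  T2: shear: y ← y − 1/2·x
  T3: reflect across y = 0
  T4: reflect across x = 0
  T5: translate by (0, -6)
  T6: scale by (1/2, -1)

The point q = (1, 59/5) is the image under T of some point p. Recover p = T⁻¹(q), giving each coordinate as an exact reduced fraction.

p = (-4, 4/5)

T1 = [1 0 2; 0 1 4; 0 0 1]
T2·T1 = [1 0 2; -1/2 1 3; 0 0 1]
T3·…·T1 = [1 0 2; 1/2 -1 -3; 0 0 1]
T4·…·T1 = [-1 0 -2; 1/2 -1 -3; 0 0 1]
T5·…·T1 = [-1 0 -2; 1/2 -1 -9; 0 0 1]
T6·…·T1 = [-1/2 0 -1; -1/2 1 9; 0 0 1]
det M = -1/2; M⁻¹ = [-2 0 -2; -1 1 -10; 0 0 1]
M⁻¹ · (1, 59/5)ᵀ = (-4, 4/5)ᵀ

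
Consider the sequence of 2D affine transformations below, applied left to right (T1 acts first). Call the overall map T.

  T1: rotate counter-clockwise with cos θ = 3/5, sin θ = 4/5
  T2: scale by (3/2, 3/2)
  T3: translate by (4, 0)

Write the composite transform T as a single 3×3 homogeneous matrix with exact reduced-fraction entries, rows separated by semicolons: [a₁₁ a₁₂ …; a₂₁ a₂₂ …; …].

T = [9/10 -6/5 4; 6/5 9/10 0; 0 0 1]

T1 = [3/5 -4/5 0; 4/5 3/5 0; 0 0 1]
T2·T1 = [9/10 -6/5 0; 6/5 9/10 0; 0 0 1]
T3·…·T1 = [9/10 -6/5 4; 6/5 9/10 0; 0 0 1]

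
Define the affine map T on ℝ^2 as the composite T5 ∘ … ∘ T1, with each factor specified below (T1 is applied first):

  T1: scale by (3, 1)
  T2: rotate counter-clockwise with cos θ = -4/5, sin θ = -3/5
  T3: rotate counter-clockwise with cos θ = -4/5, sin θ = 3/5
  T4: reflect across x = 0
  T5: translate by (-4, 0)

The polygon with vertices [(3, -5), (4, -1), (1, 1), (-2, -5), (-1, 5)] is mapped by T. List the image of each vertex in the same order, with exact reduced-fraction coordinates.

T1 scale by (3, 1): (3, -5) → (9, -5); (4, -1) → (12, -1); (1, 1) → (3, 1); (-2, -5) → (-6, -5); (-1, 5) → (-3, 5)
T2 rotate counter-clockwise with cos θ = -4/5, sin θ = -3/5: (9, -5) → (-51/5, -7/5); (12, -1) → (-51/5, -32/5); (3, 1) → (-9/5, -13/5); (-6, -5) → (9/5, 38/5); (-3, 5) → (27/5, -11/5)
T3 rotate counter-clockwise with cos θ = -4/5, sin θ = 3/5: (-51/5, -7/5) → (9, -5); (-51/5, -32/5) → (12, -1); (-9/5, -13/5) → (3, 1); (9/5, 38/5) → (-6, -5); (27/5, -11/5) → (-3, 5)
T4 reflect across x = 0: (9, -5) → (-9, -5); (12, -1) → (-12, -1); (3, 1) → (-3, 1); (-6, -5) → (6, -5); (-3, 5) → (3, 5)
T5 translate by (-4, 0): (-9, -5) → (-13, -5); (-12, -1) → (-16, -1); (-3, 1) → (-7, 1); (6, -5) → (2, -5); (3, 5) → (-1, 5)

image vertices: (-13, -5), (-16, -1), (-7, 1), (2, -5), (-1, 5)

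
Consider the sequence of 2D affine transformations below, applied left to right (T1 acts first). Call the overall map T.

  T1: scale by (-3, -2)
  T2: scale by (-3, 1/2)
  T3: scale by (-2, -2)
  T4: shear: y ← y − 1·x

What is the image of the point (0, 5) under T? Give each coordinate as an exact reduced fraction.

T1 scale by (-3, -2): (0, 5) → (0, -10)
T2 scale by (-3, 1/2): (0, -10) → (0, -5)
T3 scale by (-2, -2): (0, -5) → (0, 10)
T4 shear: y ← y − 1·x: (0, 10) → (0, 10)

T(p) = (0, 10)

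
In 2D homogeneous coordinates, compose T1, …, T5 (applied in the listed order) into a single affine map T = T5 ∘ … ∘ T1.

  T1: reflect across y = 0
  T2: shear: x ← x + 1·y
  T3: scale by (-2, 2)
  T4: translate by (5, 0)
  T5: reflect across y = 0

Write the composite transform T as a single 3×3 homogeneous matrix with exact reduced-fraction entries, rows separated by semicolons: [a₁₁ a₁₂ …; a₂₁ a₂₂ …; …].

T1 = [1 0 0; 0 -1 0; 0 0 1]
T2·T1 = [1 -1 0; 0 -1 0; 0 0 1]
T3·…·T1 = [-2 2 0; 0 -2 0; 0 0 1]
T4·…·T1 = [-2 2 5; 0 -2 0; 0 0 1]
T5·…·T1 = [-2 2 5; 0 2 0; 0 0 1]

T = [-2 2 5; 0 2 0; 0 0 1]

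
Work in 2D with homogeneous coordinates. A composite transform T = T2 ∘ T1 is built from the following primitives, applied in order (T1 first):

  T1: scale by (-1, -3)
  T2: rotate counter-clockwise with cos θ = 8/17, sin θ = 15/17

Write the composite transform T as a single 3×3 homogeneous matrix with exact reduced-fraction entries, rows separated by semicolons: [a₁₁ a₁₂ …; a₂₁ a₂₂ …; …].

T1 = [-1 0 0; 0 -3 0; 0 0 1]
T2·T1 = [-8/17 45/17 0; -15/17 -24/17 0; 0 0 1]

T = [-8/17 45/17 0; -15/17 -24/17 0; 0 0 1]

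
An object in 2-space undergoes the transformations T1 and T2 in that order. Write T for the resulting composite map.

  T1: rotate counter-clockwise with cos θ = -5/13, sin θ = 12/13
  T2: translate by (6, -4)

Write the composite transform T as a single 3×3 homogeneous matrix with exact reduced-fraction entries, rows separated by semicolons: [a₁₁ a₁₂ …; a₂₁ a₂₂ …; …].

T1 = [-5/13 -12/13 0; 12/13 -5/13 0; 0 0 1]
T2·T1 = [-5/13 -12/13 6; 12/13 -5/13 -4; 0 0 1]

T = [-5/13 -12/13 6; 12/13 -5/13 -4; 0 0 1]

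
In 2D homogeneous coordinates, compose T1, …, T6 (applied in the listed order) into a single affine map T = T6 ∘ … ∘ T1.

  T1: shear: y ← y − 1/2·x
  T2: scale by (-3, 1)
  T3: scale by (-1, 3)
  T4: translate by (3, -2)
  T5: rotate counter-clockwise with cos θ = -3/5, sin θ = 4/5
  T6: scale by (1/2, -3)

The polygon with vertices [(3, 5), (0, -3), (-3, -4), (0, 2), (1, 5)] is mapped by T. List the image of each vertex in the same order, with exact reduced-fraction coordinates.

T1 shear: y ← y − 1/2·x: (3, 5) → (3, 7/2); (0, -3) → (0, -3); (-3, -4) → (-3, -5/2); (0, 2) → (0, 2); (1, 5) → (1, 9/2)
T2 scale by (-3, 1): (3, 7/2) → (-9, 7/2); (0, -3) → (0, -3); (-3, -5/2) → (9, -5/2); (0, 2) → (0, 2); (1, 9/2) → (-3, 9/2)
T3 scale by (-1, 3): (-9, 7/2) → (9, 21/2); (0, -3) → (0, -9); (9, -5/2) → (-9, -15/2); (0, 2) → (0, 6); (-3, 9/2) → (3, 27/2)
T4 translate by (3, -2): (9, 21/2) → (12, 17/2); (0, -9) → (3, -11); (-9, -15/2) → (-6, -19/2); (0, 6) → (3, 4); (3, 27/2) → (6, 23/2)
T5 rotate counter-clockwise with cos θ = -3/5, sin θ = 4/5: (12, 17/2) → (-14, 9/2); (3, -11) → (7, 9); (-6, -19/2) → (56/5, 9/10); (3, 4) → (-5, 0); (6, 23/2) → (-64/5, -21/10)
T6 scale by (1/2, -3): (-14, 9/2) → (-7, -27/2); (7, 9) → (7/2, -27); (56/5, 9/10) → (28/5, -27/10); (-5, 0) → (-5/2, 0); (-64/5, -21/10) → (-32/5, 63/10)

image vertices: (-7, -27/2), (7/2, -27), (28/5, -27/10), (-5/2, 0), (-32/5, 63/10)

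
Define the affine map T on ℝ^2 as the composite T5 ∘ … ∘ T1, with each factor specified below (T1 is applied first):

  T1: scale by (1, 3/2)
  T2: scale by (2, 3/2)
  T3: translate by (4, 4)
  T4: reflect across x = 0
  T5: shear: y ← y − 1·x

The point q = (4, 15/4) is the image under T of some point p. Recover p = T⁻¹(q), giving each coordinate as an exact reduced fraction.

p = (-4, 5/3)

T1 = [1 0 0; 0 3/2 0; 0 0 1]
T2·T1 = [2 0 0; 0 9/4 0; 0 0 1]
T3·…·T1 = [2 0 4; 0 9/4 4; 0 0 1]
T4·…·T1 = [-2 0 -4; 0 9/4 4; 0 0 1]
T5·…·T1 = [-2 0 -4; 2 9/4 8; 0 0 1]
det M = -9/2; M⁻¹ = [-1/2 0 -2; 4/9 4/9 -16/9; 0 0 1]
M⁻¹ · (4, 15/4)ᵀ = (-4, 5/3)ᵀ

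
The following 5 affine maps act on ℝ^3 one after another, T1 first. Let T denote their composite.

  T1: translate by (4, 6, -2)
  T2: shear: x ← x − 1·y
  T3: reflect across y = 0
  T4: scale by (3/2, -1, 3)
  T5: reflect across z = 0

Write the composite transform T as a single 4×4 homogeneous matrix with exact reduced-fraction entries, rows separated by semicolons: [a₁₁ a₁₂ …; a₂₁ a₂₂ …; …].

T = [3/2 -3/2 0 -3; 0 1 0 6; 0 0 -3 6; 0 0 0 1]

T1 = [1 0 0 4; 0 1 0 6; 0 0 1 -2; 0 0 0 1]
T2·T1 = [1 -1 0 -2; 0 1 0 6; 0 0 1 -2; 0 0 0 1]
T3·…·T1 = [1 -1 0 -2; 0 -1 0 -6; 0 0 1 -2; 0 0 0 1]
T4·…·T1 = [3/2 -3/2 0 -3; 0 1 0 6; 0 0 3 -6; 0 0 0 1]
T5·…·T1 = [3/2 -3/2 0 -3; 0 1 0 6; 0 0 -3 6; 0 0 0 1]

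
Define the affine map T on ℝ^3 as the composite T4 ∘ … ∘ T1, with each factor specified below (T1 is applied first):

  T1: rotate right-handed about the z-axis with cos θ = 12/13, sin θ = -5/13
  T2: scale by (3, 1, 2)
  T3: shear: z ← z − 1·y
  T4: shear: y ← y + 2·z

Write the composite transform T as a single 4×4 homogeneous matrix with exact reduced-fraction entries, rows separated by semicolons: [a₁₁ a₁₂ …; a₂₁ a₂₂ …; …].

T = [36/13 15/13 0 0; 5/13 -12/13 4 0; 5/13 -12/13 2 0; 0 0 0 1]

T1 = [12/13 5/13 0 0; -5/13 12/13 0 0; 0 0 1 0; 0 0 0 1]
T2·T1 = [36/13 15/13 0 0; -5/13 12/13 0 0; 0 0 2 0; 0 0 0 1]
T3·…·T1 = [36/13 15/13 0 0; -5/13 12/13 0 0; 5/13 -12/13 2 0; 0 0 0 1]
T4·…·T1 = [36/13 15/13 0 0; 5/13 -12/13 4 0; 5/13 -12/13 2 0; 0 0 0 1]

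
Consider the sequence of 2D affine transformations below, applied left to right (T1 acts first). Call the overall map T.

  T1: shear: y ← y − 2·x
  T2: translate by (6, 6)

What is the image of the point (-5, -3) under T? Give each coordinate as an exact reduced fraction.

T1 shear: y ← y − 2·x: (-5, -3) → (-5, 7)
T2 translate by (6, 6): (-5, 7) → (1, 13)

T(p) = (1, 13)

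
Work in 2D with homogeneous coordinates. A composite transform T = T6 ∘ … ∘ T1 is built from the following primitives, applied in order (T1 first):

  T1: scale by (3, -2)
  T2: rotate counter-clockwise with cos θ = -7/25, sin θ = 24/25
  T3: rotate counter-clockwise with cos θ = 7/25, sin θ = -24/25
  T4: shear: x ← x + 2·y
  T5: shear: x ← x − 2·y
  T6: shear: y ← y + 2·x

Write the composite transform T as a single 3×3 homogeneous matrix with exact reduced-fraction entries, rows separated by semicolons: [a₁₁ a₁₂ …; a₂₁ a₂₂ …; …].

T1 = [3 0 0; 0 -2 0; 0 0 1]
T2·T1 = [-21/25 48/25 0; 72/25 14/25 0; 0 0 1]
T3·…·T1 = [1581/625 672/625 0; 1008/625 -1054/625 0; 0 0 1]
T4·…·T1 = [3597/625 -1436/625 0; 1008/625 -1054/625 0; 0 0 1]
T5·…·T1 = [1581/625 672/625 0; 1008/625 -1054/625 0; 0 0 1]
T6·…·T1 = [1581/625 672/625 0; 834/125 58/125 0; 0 0 1]

T = [1581/625 672/625 0; 834/125 58/125 0; 0 0 1]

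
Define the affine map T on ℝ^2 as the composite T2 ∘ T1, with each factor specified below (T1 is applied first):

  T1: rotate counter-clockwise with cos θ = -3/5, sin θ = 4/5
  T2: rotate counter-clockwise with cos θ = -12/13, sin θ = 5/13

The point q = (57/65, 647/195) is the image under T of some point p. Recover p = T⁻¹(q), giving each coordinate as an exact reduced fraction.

p = (-3, 5/3)

T1 = [-3/5 -4/5 0; 4/5 -3/5 0; 0 0 1]
T2·T1 = [16/65 63/65 0; -63/65 16/65 0; 0 0 1]
det M = 1; M⁻¹ = [16/65 -63/65 0; 63/65 16/65 0; 0 0 1]
M⁻¹ · (57/65, 647/195)ᵀ = (-3, 5/3)ᵀ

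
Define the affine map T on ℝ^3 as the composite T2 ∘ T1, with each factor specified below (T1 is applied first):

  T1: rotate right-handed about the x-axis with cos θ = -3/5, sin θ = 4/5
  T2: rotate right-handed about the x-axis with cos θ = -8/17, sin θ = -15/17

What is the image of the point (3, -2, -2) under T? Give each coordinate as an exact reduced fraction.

T1 rotate right-handed about the x-axis with cos θ = -3/5, sin θ = 4/5: (3, -2, -2) → (3, 14/5, -2/5)
T2 rotate right-handed about the x-axis with cos θ = -8/17, sin θ = -15/17: (3, 14/5, -2/5) → (3, -142/85, -194/85)

T(p) = (3, -142/85, -194/85)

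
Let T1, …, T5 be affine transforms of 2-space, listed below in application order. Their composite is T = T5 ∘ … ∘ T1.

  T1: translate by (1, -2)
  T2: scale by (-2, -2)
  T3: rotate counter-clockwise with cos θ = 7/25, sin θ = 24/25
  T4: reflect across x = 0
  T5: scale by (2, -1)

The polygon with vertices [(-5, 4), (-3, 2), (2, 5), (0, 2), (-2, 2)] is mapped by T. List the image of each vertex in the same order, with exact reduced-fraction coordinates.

T1 translate by (1, -2): (-5, 4) → (-4, 2); (-3, 2) → (-2, 0); (2, 5) → (3, 3); (0, 2) → (1, 0); (-2, 2) → (-1, 0)
T2 scale by (-2, -2): (-4, 2) → (8, -4); (-2, 0) → (4, 0); (3, 3) → (-6, -6); (1, 0) → (-2, 0); (-1, 0) → (2, 0)
T3 rotate counter-clockwise with cos θ = 7/25, sin θ = 24/25: (8, -4) → (152/25, 164/25); (4, 0) → (28/25, 96/25); (-6, -6) → (102/25, -186/25); (-2, 0) → (-14/25, -48/25); (2, 0) → (14/25, 48/25)
T4 reflect across x = 0: (152/25, 164/25) → (-152/25, 164/25); (28/25, 96/25) → (-28/25, 96/25); (102/25, -186/25) → (-102/25, -186/25); (-14/25, -48/25) → (14/25, -48/25); (14/25, 48/25) → (-14/25, 48/25)
T5 scale by (2, -1): (-152/25, 164/25) → (-304/25, -164/25); (-28/25, 96/25) → (-56/25, -96/25); (-102/25, -186/25) → (-204/25, 186/25); (14/25, -48/25) → (28/25, 48/25); (-14/25, 48/25) → (-28/25, -48/25)

image vertices: (-304/25, -164/25), (-56/25, -96/25), (-204/25, 186/25), (28/25, 48/25), (-28/25, -48/25)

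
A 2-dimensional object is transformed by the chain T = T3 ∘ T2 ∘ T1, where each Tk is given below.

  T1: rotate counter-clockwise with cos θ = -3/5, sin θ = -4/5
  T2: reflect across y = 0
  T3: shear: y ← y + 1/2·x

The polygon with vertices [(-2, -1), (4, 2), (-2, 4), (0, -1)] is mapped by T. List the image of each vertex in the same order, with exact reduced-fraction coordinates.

image vertices: (2/5, -2), (-4/5, 4), (22/5, 3), (-4/5, -1)

T1 rotate counter-clockwise with cos θ = -3/5, sin θ = -4/5: (-2, -1) → (2/5, 11/5); (4, 2) → (-4/5, -22/5); (-2, 4) → (22/5, -4/5); (0, -1) → (-4/5, 3/5)
T2 reflect across y = 0: (2/5, 11/5) → (2/5, -11/5); (-4/5, -22/5) → (-4/5, 22/5); (22/5, -4/5) → (22/5, 4/5); (-4/5, 3/5) → (-4/5, -3/5)
T3 shear: y ← y + 1/2·x: (2/5, -11/5) → (2/5, -2); (-4/5, 22/5) → (-4/5, 4); (22/5, 4/5) → (22/5, 3); (-4/5, -3/5) → (-4/5, -1)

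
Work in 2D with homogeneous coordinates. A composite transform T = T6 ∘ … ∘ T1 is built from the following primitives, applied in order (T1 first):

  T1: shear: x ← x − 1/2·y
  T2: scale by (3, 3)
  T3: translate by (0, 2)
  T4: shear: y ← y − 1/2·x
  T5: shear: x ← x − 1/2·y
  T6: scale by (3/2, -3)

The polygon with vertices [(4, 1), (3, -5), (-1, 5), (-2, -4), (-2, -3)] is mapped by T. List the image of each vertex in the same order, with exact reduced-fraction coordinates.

image vertices: (255/16, 3/4), (651/16, 255/4), (-519/16, -267/4), (15/2, 30), (39/16, 75/4)

T1 shear: x ← x − 1/2·y: (4, 1) → (7/2, 1); (3, -5) → (11/2, -5); (-1, 5) → (-7/2, 5); (-2, -4) → (0, -4); (-2, -3) → (-1/2, -3)
T2 scale by (3, 3): (7/2, 1) → (21/2, 3); (11/2, -5) → (33/2, -15); (-7/2, 5) → (-21/2, 15); (0, -4) → (0, -12); (-1/2, -3) → (-3/2, -9)
T3 translate by (0, 2): (21/2, 3) → (21/2, 5); (33/2, -15) → (33/2, -13); (-21/2, 15) → (-21/2, 17); (0, -12) → (0, -10); (-3/2, -9) → (-3/2, -7)
T4 shear: y ← y − 1/2·x: (21/2, 5) → (21/2, -1/4); (33/2, -13) → (33/2, -85/4); (-21/2, 17) → (-21/2, 89/4); (0, -10) → (0, -10); (-3/2, -7) → (-3/2, -25/4)
T5 shear: x ← x − 1/2·y: (21/2, -1/4) → (85/8, -1/4); (33/2, -85/4) → (217/8, -85/4); (-21/2, 89/4) → (-173/8, 89/4); (0, -10) → (5, -10); (-3/2, -25/4) → (13/8, -25/4)
T6 scale by (3/2, -3): (85/8, -1/4) → (255/16, 3/4); (217/8, -85/4) → (651/16, 255/4); (-173/8, 89/4) → (-519/16, -267/4); (5, -10) → (15/2, 30); (13/8, -25/4) → (39/16, 75/4)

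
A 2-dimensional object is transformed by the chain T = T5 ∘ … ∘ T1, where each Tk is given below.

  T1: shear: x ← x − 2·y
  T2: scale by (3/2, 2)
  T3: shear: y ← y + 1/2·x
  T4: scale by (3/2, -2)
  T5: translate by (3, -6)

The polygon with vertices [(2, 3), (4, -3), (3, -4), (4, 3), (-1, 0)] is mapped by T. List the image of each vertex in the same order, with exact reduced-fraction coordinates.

image vertices: (-6, -12), (51/2, -9), (111/4, -13/2), (-3/2, -15), (3/4, -9/2)

T1 shear: x ← x − 2·y: (2, 3) → (-4, 3); (4, -3) → (10, -3); (3, -4) → (11, -4); (4, 3) → (-2, 3); (-1, 0) → (-1, 0)
T2 scale by (3/2, 2): (-4, 3) → (-6, 6); (10, -3) → (15, -6); (11, -4) → (33/2, -8); (-2, 3) → (-3, 6); (-1, 0) → (-3/2, 0)
T3 shear: y ← y + 1/2·x: (-6, 6) → (-6, 3); (15, -6) → (15, 3/2); (33/2, -8) → (33/2, 1/4); (-3, 6) → (-3, 9/2); (-3/2, 0) → (-3/2, -3/4)
T4 scale by (3/2, -2): (-6, 3) → (-9, -6); (15, 3/2) → (45/2, -3); (33/2, 1/4) → (99/4, -1/2); (-3, 9/2) → (-9/2, -9); (-3/2, -3/4) → (-9/4, 3/2)
T5 translate by (3, -6): (-9, -6) → (-6, -12); (45/2, -3) → (51/2, -9); (99/4, -1/2) → (111/4, -13/2); (-9/2, -9) → (-3/2, -15); (-9/4, 3/2) → (3/4, -9/2)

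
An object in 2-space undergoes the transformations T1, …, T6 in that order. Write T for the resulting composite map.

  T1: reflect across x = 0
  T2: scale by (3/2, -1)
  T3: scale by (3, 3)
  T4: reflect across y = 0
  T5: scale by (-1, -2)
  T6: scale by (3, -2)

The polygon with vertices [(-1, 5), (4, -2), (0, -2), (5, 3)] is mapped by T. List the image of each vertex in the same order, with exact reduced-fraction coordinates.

T1 reflect across x = 0: (-1, 5) → (1, 5); (4, -2) → (-4, -2); (0, -2) → (0, -2); (5, 3) → (-5, 3)
T2 scale by (3/2, -1): (1, 5) → (3/2, -5); (-4, -2) → (-6, 2); (0, -2) → (0, 2); (-5, 3) → (-15/2, -3)
T3 scale by (3, 3): (3/2, -5) → (9/2, -15); (-6, 2) → (-18, 6); (0, 2) → (0, 6); (-15/2, -3) → (-45/2, -9)
T4 reflect across y = 0: (9/2, -15) → (9/2, 15); (-18, 6) → (-18, -6); (0, 6) → (0, -6); (-45/2, -9) → (-45/2, 9)
T5 scale by (-1, -2): (9/2, 15) → (-9/2, -30); (-18, -6) → (18, 12); (0, -6) → (0, 12); (-45/2, 9) → (45/2, -18)
T6 scale by (3, -2): (-9/2, -30) → (-27/2, 60); (18, 12) → (54, -24); (0, 12) → (0, -24); (45/2, -18) → (135/2, 36)

image vertices: (-27/2, 60), (54, -24), (0, -24), (135/2, 36)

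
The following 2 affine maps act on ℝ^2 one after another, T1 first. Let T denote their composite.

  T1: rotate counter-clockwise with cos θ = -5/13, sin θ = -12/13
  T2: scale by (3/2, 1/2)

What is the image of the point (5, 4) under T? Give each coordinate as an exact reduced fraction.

T(p) = (69/26, -40/13)

T1 rotate counter-clockwise with cos θ = -5/13, sin θ = -12/13: (5, 4) → (23/13, -80/13)
T2 scale by (3/2, 1/2): (23/13, -80/13) → (69/26, -40/13)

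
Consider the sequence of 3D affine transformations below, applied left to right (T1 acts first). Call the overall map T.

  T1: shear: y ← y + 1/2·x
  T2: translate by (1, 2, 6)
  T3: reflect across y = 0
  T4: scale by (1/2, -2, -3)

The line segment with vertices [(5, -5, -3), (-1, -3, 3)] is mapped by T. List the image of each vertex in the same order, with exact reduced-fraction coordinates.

image vertices: (3, -1, -9), (0, -3, -27)

T1 shear: y ← y + 1/2·x: (5, -5, -3) → (5, -5/2, -3); (-1, -3, 3) → (-1, -7/2, 3)
T2 translate by (1, 2, 6): (5, -5/2, -3) → (6, -1/2, 3); (-1, -7/2, 3) → (0, -3/2, 9)
T3 reflect across y = 0: (6, -1/2, 3) → (6, 1/2, 3); (0, -3/2, 9) → (0, 3/2, 9)
T4 scale by (1/2, -2, -3): (6, 1/2, 3) → (3, -1, -9); (0, 3/2, 9) → (0, -3, -27)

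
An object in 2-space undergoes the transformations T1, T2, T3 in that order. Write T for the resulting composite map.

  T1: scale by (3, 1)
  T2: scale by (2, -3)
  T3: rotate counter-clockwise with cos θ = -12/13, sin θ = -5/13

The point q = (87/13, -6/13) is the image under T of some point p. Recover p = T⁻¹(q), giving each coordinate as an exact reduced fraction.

p = (-1, -1)

T1 = [3 0 0; 0 1 0; 0 0 1]
T2·T1 = [6 0 0; 0 -3 0; 0 0 1]
T3·…·T1 = [-72/13 -15/13 0; -30/13 36/13 0; 0 0 1]
det M = -18; M⁻¹ = [-2/13 -5/78 0; -5/39 4/13 0; 0 0 1]
M⁻¹ · (87/13, -6/13)ᵀ = (-1, -1)ᵀ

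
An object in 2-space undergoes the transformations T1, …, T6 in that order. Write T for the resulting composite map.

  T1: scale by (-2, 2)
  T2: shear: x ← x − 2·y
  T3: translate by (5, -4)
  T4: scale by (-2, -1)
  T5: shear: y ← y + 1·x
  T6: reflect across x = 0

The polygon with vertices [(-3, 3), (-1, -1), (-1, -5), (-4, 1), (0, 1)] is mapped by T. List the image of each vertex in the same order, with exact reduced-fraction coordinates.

image vertices: (-2, 0), (22, -16), (54, -40), (18, -16), (2, 0)

T1 scale by (-2, 2): (-3, 3) → (6, 6); (-1, -1) → (2, -2); (-1, -5) → (2, -10); (-4, 1) → (8, 2); (0, 1) → (0, 2)
T2 shear: x ← x − 2·y: (6, 6) → (-6, 6); (2, -2) → (6, -2); (2, -10) → (22, -10); (8, 2) → (4, 2); (0, 2) → (-4, 2)
T3 translate by (5, -4): (-6, 6) → (-1, 2); (6, -2) → (11, -6); (22, -10) → (27, -14); (4, 2) → (9, -2); (-4, 2) → (1, -2)
T4 scale by (-2, -1): (-1, 2) → (2, -2); (11, -6) → (-22, 6); (27, -14) → (-54, 14); (9, -2) → (-18, 2); (1, -2) → (-2, 2)
T5 shear: y ← y + 1·x: (2, -2) → (2, 0); (-22, 6) → (-22, -16); (-54, 14) → (-54, -40); (-18, 2) → (-18, -16); (-2, 2) → (-2, 0)
T6 reflect across x = 0: (2, 0) → (-2, 0); (-22, -16) → (22, -16); (-54, -40) → (54, -40); (-18, -16) → (18, -16); (-2, 0) → (2, 0)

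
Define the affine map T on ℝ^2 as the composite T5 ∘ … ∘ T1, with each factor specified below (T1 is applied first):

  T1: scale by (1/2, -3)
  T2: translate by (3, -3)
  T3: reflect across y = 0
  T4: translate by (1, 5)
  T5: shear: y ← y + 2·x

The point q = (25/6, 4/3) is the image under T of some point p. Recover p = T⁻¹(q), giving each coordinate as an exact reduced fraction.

p = (1/3, -5)

T1 = [1/2 0 0; 0 -3 0; 0 0 1]
T2·T1 = [1/2 0 3; 0 -3 -3; 0 0 1]
T3·…·T1 = [1/2 0 3; 0 3 3; 0 0 1]
T4·…·T1 = [1/2 0 4; 0 3 8; 0 0 1]
T5·…·T1 = [1/2 0 4; 1 3 16; 0 0 1]
det M = 3/2; M⁻¹ = [2 0 -8; -2/3 1/3 -8/3; 0 0 1]
M⁻¹ · (25/6, 4/3)ᵀ = (1/3, -5)ᵀ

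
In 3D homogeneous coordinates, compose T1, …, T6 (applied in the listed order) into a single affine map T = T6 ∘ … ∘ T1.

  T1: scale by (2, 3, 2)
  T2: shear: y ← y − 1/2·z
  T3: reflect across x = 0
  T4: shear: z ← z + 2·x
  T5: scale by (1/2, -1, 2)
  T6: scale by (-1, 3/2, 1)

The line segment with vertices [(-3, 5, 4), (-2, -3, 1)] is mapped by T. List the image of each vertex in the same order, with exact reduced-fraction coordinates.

image vertices: (-3, -33/2, 40), (-2, 15, 20)

T1 scale by (2, 3, 2): (-3, 5, 4) → (-6, 15, 8); (-2, -3, 1) → (-4, -9, 2)
T2 shear: y ← y − 1/2·z: (-6, 15, 8) → (-6, 11, 8); (-4, -9, 2) → (-4, -10, 2)
T3 reflect across x = 0: (-6, 11, 8) → (6, 11, 8); (-4, -10, 2) → (4, -10, 2)
T4 shear: z ← z + 2·x: (6, 11, 8) → (6, 11, 20); (4, -10, 2) → (4, -10, 10)
T5 scale by (1/2, -1, 2): (6, 11, 20) → (3, -11, 40); (4, -10, 10) → (2, 10, 20)
T6 scale by (-1, 3/2, 1): (3, -11, 40) → (-3, -33/2, 40); (2, 10, 20) → (-2, 15, 20)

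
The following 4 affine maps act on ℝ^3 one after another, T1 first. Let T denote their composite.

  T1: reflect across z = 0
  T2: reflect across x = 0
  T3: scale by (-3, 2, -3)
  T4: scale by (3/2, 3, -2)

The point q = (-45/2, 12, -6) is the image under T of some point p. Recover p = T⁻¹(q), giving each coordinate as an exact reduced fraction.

p = (-5, 2, 1)

T1 = [1 0 0 0; 0 1 0 0; 0 0 -1 0; 0 0 0 1]
T2·T1 = [-1 0 0 0; 0 1 0 0; 0 0 -1 0; 0 0 0 1]
T3·…·T1 = [3 0 0 0; 0 2 0 0; 0 0 3 0; 0 0 0 1]
T4·…·T1 = [9/2 0 0 0; 0 6 0 0; 0 0 -6 0; 0 0 0 1]
det M = -162; M⁻¹ = [2/9 0 0 0; 0 1/6 0 0; 0 0 -1/6 0; 0 0 0 1]
M⁻¹ · (-45/2, 12, -6)ᵀ = (-5, 2, 1)ᵀ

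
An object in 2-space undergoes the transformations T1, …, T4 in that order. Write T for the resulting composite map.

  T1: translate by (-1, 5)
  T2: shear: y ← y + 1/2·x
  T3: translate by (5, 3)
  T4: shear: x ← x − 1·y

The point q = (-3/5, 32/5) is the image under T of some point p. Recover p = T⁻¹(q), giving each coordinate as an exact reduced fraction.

T1 = [1 0 -1; 0 1 5; 0 0 1]
T2·T1 = [1 0 -1; 1/2 1 9/2; 0 0 1]
T3·…·T1 = [1 0 4; 1/2 1 15/2; 0 0 1]
T4·…·T1 = [1/2 -1 -7/2; 1/2 1 15/2; 0 0 1]
det M = 1; M⁻¹ = [1 1 -4; -1/2 1/2 -11/2; 0 0 1]
M⁻¹ · (-3/5, 32/5)ᵀ = (9/5, -2)ᵀ

p = (9/5, -2)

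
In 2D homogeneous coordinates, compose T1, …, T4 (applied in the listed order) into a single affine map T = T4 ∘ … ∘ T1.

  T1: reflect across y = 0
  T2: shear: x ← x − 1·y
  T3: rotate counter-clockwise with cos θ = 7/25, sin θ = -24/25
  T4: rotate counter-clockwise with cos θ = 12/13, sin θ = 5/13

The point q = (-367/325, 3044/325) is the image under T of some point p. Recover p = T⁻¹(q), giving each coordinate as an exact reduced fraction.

p = (-3, -5)

T1 = [1 0 0; 0 -1 0; 0 0 1]
T2·T1 = [1 1 0; 0 -1 0; 0 0 1]
T3·…·T1 = [7/25 -17/25 0; -24/25 -31/25 0; 0 0 1]
T4·…·T1 = [204/325 -49/325 0; -253/325 -457/325 0; 0 0 1]
det M = -1; M⁻¹ = [457/325 -49/325 0; -253/325 -204/325 0; 0 0 1]
M⁻¹ · (-367/325, 3044/325)ᵀ = (-3, -5)ᵀ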